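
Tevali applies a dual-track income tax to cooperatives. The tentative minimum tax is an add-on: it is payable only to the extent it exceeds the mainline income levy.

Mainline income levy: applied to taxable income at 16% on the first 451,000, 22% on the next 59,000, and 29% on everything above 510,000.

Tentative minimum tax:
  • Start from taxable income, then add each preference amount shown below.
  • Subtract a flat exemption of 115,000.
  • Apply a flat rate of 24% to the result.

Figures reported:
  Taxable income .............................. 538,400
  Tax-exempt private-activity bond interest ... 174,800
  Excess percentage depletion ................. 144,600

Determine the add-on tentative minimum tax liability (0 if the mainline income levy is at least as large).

84,896

Mainline income levy:
  451,000 × 16% = 72,160
  59,000 × 22% = 12,980
  28,400 × 29% = 8,236
  → 93,376

Tentative minimum tax:
  Adjusted income: 538,400 + 174,800 + 144,600 = 857,800
  Less exemption 115,000 → base 742,800
  742,800 × 24% = 178,272

Excess of tentative minimum tax over mainline income levy: 178,272 − 93,376 = 84,896.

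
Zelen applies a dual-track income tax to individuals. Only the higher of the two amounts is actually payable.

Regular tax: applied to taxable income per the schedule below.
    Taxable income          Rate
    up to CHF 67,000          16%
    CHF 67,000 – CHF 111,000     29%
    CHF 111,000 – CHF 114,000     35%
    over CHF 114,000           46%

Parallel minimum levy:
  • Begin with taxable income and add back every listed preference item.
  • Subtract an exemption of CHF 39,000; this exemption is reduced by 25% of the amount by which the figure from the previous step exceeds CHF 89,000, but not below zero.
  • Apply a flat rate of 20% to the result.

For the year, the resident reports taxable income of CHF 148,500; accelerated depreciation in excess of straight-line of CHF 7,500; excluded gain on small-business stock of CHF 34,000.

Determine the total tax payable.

CHF 40,400

Parallel minimum levy:
  Adjusted income: CHF 148,500 + CHF 7,500 + CHF 34,000 = CHF 190,000
  Exemption: CHF 39,000 − 25% × (CHF 190,000 − CHF 89,000) = CHF 39,000 − CHF 25,250 = CHF 13,750
  Base: CHF 190,000 − CHF 13,750 = CHF 176,250
  CHF 176,250 × 20% = CHF 35,250

Regular tax:
  CHF 67,000 × 16% = CHF 10,720
  CHF 44,000 × 29% = CHF 12,760
  CHF 3,000 × 35% = CHF 1,050
  CHF 34,500 × 46% = CHF 15,870
  → CHF 40,400

CHF 40,400 > CHF 35,250, so the regular tax governs.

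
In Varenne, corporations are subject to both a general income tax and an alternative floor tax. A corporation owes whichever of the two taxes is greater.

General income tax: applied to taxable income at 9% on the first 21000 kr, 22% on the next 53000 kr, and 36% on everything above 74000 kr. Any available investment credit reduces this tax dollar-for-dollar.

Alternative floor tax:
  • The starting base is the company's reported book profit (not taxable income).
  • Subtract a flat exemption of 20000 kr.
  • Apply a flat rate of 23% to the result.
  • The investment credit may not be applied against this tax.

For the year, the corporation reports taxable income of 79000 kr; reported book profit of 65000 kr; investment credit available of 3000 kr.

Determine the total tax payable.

12350 kr

General income tax:
  21000 kr × 9% = 1890 kr
  53000 kr × 22% = 11660 kr
  5000 kr × 36% = 1800 kr
  → 15350 kr
  Less investment credit 3000 kr → 12350 kr

Alternative floor tax:
  Base (reported book profit): 65000 kr
  Less exemption 20000 kr → base 45000 kr
  45000 kr × 23% = 10350 kr

12350 kr > 10350 kr, so the general income tax governs.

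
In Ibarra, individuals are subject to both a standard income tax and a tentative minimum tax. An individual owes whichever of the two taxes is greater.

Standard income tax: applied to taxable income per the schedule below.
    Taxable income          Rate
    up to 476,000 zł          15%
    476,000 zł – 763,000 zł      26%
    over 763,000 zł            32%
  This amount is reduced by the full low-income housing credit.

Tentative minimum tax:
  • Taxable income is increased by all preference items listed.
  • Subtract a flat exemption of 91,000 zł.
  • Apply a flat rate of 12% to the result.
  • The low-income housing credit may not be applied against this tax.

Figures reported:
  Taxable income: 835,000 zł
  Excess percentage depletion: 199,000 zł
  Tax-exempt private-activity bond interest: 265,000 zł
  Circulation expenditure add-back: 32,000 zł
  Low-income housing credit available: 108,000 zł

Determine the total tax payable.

148,800 zł

Standard income tax:
  476,000 zł × 15% = 71,400 zł
  287,000 zł × 26% = 74,620 zł
  72,000 zł × 32% = 23,040 zł
  → 169,060 zł
  Less low-income housing credit 108,000 zł → 61,060 zł

Tentative minimum tax:
  Adjusted income: 835,000 zł + 199,000 zł + 265,000 zł + 32,000 zł = 1,331,000 zł
  Less exemption 91,000 zł → base 1,240,000 zł
  1,240,000 zł × 12% = 148,800 zł

148,800 zł > 61,060 zł, so the tentative minimum tax is the binding amount.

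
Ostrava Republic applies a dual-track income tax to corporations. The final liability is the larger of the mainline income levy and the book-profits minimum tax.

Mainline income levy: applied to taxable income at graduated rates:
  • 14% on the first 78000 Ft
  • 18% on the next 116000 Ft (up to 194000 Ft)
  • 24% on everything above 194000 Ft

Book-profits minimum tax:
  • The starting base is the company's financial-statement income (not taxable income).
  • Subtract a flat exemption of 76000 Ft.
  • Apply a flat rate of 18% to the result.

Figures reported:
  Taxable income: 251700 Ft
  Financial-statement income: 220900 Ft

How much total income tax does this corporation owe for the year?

45648 Ft

Book-profits minimum tax:
  Base (financial-statement income): 220900 Ft
  Less exemption 76000 Ft → base 144900 Ft
  144900 Ft × 18% = 26082 Ft

Mainline income levy:
  78000 Ft × 14% = 10920 Ft
  116000 Ft × 18% = 20880 Ft
  57700 Ft × 24% = 13848 Ft
  → 45648 Ft

45648 Ft > 26082 Ft, so the mainline income levy governs.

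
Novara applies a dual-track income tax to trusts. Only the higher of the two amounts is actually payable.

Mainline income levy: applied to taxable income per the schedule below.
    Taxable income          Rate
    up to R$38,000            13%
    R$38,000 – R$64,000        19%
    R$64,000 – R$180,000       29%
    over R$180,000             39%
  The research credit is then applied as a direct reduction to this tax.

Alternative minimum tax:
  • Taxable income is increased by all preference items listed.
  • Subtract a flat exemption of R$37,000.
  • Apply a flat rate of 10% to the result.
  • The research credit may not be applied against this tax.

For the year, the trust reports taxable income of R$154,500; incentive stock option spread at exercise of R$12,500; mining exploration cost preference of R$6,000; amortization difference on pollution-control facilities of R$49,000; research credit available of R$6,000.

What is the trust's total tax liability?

R$30,125

Mainline income levy:
  R$38,000 × 13% = R$4,940
  R$26,000 × 19% = R$4,940
  R$90,500 × 29% = R$26,245
  → R$36,125
  Less research credit R$6,000 → R$30,125

Alternative minimum tax:
  Adjusted income: R$154,500 + R$12,500 + R$6,000 + R$49,000 = R$222,000
  Less exemption R$37,000 → base R$185,000
  R$185,000 × 10% = R$18,500

R$30,125 > R$18,500, so the mainline income levy governs.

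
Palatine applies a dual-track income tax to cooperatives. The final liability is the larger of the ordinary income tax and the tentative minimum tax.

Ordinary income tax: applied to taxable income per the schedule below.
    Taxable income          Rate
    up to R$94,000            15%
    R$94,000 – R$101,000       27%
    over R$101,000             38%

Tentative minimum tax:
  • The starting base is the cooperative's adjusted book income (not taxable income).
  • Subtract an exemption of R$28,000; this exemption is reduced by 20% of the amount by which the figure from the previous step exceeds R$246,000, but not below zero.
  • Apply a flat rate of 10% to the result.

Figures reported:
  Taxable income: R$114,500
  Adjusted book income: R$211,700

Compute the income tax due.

R$21,120

Tentative minimum tax:
  Base (adjusted book income): R$211,700
  Exemption: R$211,700 ≤ R$246,000, so full R$28,000 applies
  Base: R$211,700 − R$28,000 = R$183,700
  R$183,700 × 10% = R$18,370

Ordinary income tax:
  R$94,000 × 15% = R$14,100
  R$7,000 × 27% = R$1,890
  R$13,500 × 38% = R$5,130
  → R$21,120

R$21,120 > R$18,370, so the ordinary income tax governs.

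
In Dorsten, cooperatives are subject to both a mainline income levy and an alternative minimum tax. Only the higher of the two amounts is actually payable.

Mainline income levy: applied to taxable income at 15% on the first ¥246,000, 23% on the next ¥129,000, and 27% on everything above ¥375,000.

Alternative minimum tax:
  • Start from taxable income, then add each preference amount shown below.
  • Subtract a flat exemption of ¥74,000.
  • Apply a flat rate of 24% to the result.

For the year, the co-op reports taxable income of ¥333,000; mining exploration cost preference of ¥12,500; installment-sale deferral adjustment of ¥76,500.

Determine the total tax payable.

Alternative minimum tax:
  Adjusted income: ¥333,000 + ¥12,500 + ¥76,500 = ¥422,000
  Less exemption ¥74,000 → base ¥348,000
  ¥348,000 × 24% = ¥83,520

Mainline income levy:
  ¥246,000 × 15% = ¥36,900
  ¥87,000 × 23% = ¥20,010
  → ¥56,910

¥83,520 > ¥56,910, so the alternative minimum tax is the binding amount.

¥83,520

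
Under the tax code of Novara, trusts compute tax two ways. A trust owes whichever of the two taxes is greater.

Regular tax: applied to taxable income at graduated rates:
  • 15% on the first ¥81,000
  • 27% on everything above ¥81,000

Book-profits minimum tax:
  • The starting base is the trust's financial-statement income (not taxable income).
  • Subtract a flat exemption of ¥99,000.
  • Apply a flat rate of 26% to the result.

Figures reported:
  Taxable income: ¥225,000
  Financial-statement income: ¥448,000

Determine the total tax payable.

¥90,740

Regular tax:
  ¥81,000 × 15% = ¥12,150
  ¥144,000 × 27% = ¥38,880
  → ¥51,030

Book-profits minimum tax:
  Base (financial-statement income): ¥448,000
  Less exemption ¥99,000 → base ¥349,000
  ¥349,000 × 26% = ¥90,740

¥90,740 > ¥51,030, so the book-profits minimum tax is the binding amount.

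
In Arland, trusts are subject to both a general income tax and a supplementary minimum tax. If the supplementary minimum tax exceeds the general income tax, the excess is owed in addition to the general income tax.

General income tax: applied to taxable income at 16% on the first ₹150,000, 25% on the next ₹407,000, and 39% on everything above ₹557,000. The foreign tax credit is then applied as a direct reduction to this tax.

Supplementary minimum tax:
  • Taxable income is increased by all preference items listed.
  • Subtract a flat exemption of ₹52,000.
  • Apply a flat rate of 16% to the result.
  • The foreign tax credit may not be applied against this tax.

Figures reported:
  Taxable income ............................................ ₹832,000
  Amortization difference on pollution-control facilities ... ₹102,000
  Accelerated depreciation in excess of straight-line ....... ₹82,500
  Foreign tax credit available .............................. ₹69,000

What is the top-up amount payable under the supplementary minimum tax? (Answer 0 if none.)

₹0

General income tax:
  ₹150,000 × 16% = ₹24,000
  ₹407,000 × 25% = ₹101,750
  ₹275,000 × 39% = ₹107,250
  → ₹233,000
  Less foreign tax credit ₹69,000 → ₹164,000

Supplementary minimum tax:
  Adjusted income: ₹832,000 + ₹102,000 + ₹82,500 = ₹1,016,500
  Less exemption ₹52,000 → base ₹964,500
  ₹964,500 × 16% = ₹154,320

₹154,320 ≤ ₹164,000, so no add-on is due.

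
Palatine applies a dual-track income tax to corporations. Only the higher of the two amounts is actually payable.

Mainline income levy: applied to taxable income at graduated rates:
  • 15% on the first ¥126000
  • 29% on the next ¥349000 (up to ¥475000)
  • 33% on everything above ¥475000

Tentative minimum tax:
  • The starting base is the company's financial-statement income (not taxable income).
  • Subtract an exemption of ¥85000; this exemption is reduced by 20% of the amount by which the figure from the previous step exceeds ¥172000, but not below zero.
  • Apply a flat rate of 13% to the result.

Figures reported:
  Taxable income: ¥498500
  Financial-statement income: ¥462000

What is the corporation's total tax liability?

¥127865

Tentative minimum tax:
  Base (financial-statement income): ¥462000
  Exemption: ¥85000 − 20% × (¥462000 − ¥172000) = ¥85000 − ¥58000 = ¥27000
  Base: ¥462000 − ¥27000 = ¥435000
  ¥435000 × 13% = ¥56550

Mainline income levy:
  ¥126000 × 15% = ¥18900
  ¥349000 × 29% = ¥101210
  ¥23500 × 33% = ¥7755
  → ¥127865

¥127865 > ¥56550, so the mainline income levy governs.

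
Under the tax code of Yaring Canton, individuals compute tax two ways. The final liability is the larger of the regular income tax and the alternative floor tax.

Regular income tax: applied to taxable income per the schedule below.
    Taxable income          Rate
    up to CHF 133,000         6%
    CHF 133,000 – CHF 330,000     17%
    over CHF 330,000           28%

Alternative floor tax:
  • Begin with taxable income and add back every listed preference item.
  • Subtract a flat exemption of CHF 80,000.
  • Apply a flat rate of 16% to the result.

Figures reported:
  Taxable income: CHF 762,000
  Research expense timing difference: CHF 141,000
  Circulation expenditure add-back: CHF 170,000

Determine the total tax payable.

CHF 162,430

Regular income tax:
  CHF 133,000 × 6% = CHF 7,980
  CHF 197,000 × 17% = CHF 33,490
  CHF 432,000 × 28% = CHF 120,960
  → CHF 162,430

Alternative floor tax:
  Adjusted income: CHF 762,000 + CHF 141,000 + CHF 170,000 = CHF 1,073,000
  Less exemption CHF 80,000 → base CHF 993,000
  CHF 993,000 × 16% = CHF 158,880

CHF 162,430 > CHF 158,880, so the regular income tax governs.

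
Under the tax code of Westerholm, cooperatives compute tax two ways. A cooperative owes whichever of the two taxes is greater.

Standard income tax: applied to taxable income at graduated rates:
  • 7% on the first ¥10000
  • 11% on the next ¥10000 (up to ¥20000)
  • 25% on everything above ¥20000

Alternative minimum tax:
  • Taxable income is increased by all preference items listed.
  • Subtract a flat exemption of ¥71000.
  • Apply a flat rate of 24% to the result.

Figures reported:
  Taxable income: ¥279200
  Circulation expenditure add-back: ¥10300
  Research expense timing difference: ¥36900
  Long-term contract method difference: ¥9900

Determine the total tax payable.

¥66600

Alternative minimum tax:
  Adjusted income: ¥279200 + ¥10300 + ¥36900 + ¥9900 = ¥336300
  Less exemption ¥71000 → base ¥265300
  ¥265300 × 24% = ¥63672

Standard income tax:
  ¥10000 × 7% = ¥700
  ¥10000 × 11% = ¥1100
  ¥259200 × 25% = ¥64800
  → ¥66600

¥66600 > ¥63672, so the standard income tax governs.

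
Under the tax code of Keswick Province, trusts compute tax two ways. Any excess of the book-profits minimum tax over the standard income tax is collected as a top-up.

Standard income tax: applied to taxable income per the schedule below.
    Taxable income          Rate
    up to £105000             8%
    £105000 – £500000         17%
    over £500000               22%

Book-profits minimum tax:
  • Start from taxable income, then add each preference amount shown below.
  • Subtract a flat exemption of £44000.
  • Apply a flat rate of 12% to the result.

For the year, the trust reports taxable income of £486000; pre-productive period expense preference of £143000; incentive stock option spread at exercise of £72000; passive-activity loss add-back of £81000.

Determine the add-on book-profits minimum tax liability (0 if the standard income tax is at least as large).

Book-profits minimum tax:
  Adjusted income: £486000 + £143000 + £72000 + £81000 = £782000
  Less exemption £44000 → base £738000
  £738000 × 12% = £88560

Standard income tax:
  £105000 × 8% = £8400
  £381000 × 17% = £64770
  → £73170

Excess of book-profits minimum tax over standard income tax: £88560 − £73170 = £15390.

£15390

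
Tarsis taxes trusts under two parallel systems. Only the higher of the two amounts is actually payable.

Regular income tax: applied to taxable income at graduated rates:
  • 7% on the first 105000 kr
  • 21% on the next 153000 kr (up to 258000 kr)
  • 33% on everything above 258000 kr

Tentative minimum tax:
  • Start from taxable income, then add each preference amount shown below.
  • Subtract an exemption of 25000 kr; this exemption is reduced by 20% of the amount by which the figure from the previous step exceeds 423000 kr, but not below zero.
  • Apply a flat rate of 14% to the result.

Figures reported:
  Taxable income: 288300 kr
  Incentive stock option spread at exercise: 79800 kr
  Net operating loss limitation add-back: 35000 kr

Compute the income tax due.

52934 kr

Regular income tax:
  105000 kr × 7% = 7350 kr
  153000 kr × 21% = 32130 kr
  30300 kr × 33% = 9999 kr
  → 49479 kr

Tentative minimum tax:
  Adjusted income: 288300 kr + 79800 kr + 35000 kr = 403100 kr
  Exemption: 403100 kr ≤ 423000 kr, so full 25000 kr applies
  Base: 403100 kr − 25000 kr = 378100 kr
  378100 kr × 14% = 52934 kr

52934 kr > 49479 kr, so the tentative minimum tax is the binding amount.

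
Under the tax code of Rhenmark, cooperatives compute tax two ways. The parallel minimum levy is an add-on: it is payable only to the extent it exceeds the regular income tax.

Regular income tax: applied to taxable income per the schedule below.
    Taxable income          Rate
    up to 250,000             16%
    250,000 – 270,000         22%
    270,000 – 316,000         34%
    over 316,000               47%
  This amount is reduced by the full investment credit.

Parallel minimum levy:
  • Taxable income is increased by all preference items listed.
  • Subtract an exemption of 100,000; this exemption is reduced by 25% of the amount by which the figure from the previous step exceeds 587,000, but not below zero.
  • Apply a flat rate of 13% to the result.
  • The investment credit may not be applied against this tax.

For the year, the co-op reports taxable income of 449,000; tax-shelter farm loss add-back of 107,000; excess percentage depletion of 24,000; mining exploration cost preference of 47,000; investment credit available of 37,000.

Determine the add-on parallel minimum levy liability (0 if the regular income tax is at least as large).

0

Parallel minimum levy:
  Adjusted income: 449,000 + 107,000 + 24,000 + 47,000 = 627,000
  Exemption: 100,000 − 25% × (627,000 − 587,000) = 100,000 − 10,000 = 90,000
  Base: 627,000 − 90,000 = 537,000
  537,000 × 13% = 69,810

Regular income tax:
  250,000 × 16% = 40,000
  20,000 × 22% = 4,400
  46,000 × 34% = 15,640
  133,000 × 47% = 62,510
  → 122,550
  Less investment credit 37,000 → 85,550

69,810 ≤ 85,550, so no add-on is due.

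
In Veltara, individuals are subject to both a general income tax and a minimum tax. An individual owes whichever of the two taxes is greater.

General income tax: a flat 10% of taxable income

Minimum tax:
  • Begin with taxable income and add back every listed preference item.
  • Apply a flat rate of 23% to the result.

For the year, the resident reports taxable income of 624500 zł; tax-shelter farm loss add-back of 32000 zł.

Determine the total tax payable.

150995 zł

Minimum tax:
  Adjusted income: 624500 zł + 32000 zł = 656500 zł
  656500 zł × 23% = 150995 zł

General income tax:
  624500 zł × 10% = 62450 zł

150995 zł > 62450 zł, so the minimum tax is the binding amount.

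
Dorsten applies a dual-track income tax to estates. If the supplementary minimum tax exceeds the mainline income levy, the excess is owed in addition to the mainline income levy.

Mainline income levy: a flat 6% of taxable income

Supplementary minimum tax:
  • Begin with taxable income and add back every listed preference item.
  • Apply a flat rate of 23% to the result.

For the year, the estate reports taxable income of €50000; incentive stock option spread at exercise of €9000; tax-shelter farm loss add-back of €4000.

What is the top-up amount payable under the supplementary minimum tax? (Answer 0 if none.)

Supplementary minimum tax:
  Adjusted income: €50000 + €9000 + €4000 = €63000
  €63000 × 23% = €14490

Mainline income levy:
  €50000 × 6% = €3000

Excess of supplementary minimum tax over mainline income levy: €14490 − €3000 = €11490.

€11490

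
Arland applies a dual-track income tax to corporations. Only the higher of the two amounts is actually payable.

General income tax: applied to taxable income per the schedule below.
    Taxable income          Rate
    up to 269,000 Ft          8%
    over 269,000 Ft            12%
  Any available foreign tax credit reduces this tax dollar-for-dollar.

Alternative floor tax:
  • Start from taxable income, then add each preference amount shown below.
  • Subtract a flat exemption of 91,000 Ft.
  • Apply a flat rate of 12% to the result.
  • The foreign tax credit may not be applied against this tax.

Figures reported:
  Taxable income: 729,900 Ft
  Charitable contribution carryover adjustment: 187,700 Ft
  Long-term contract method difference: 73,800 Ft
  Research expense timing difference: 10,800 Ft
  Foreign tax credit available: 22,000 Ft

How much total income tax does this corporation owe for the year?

109,344 Ft

General income tax:
  269,000 Ft × 8% = 21,520 Ft
  460,900 Ft × 12% = 55,308 Ft
  → 76,828 Ft
  Less foreign tax credit 22,000 Ft → 54,828 Ft

Alternative floor tax:
  Adjusted income: 729,900 Ft + 187,700 Ft + 73,800 Ft + 10,800 Ft = 1,002,200 Ft
  Less exemption 91,000 Ft → base 911,200 Ft
  911,200 Ft × 12% = 109,344 Ft

109,344 Ft > 54,828 Ft, so the alternative floor tax is the binding amount.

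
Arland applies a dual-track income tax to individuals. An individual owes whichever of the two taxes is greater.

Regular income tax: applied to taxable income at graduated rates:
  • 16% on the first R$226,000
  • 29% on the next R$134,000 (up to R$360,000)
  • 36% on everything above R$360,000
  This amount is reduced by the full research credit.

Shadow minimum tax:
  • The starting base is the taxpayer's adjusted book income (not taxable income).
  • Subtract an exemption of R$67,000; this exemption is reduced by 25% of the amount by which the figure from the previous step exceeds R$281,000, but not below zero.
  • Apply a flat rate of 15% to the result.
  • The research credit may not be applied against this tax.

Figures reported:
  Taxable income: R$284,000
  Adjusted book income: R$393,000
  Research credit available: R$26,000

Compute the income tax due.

Shadow minimum tax:
  Base (adjusted book income): R$393,000
  Exemption: R$67,000 − 25% × (R$393,000 − R$281,000) = R$67,000 − R$28,000 = R$39,000
  Base: R$393,000 − R$39,000 = R$354,000
  R$354,000 × 15% = R$53,100

Regular income tax:
  R$226,000 × 16% = R$36,160
  R$58,000 × 29% = R$16,820
  → R$52,980
  Less research credit R$26,000 → R$26,980

R$53,100 > R$26,980, so the shadow minimum tax is the binding amount.

R$53,100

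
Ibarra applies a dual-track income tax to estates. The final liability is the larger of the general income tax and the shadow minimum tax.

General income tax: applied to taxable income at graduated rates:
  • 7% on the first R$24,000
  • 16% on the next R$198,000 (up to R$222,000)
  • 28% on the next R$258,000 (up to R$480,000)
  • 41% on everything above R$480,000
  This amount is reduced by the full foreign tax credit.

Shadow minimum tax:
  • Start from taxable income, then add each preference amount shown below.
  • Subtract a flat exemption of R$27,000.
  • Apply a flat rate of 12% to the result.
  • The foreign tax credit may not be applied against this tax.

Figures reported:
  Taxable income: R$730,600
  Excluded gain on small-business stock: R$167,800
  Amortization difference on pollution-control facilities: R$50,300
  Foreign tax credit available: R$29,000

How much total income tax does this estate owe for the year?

General income tax:
  R$24,000 × 7% = R$1,680
  R$198,000 × 16% = R$31,680
  R$258,000 × 28% = R$72,240
  R$250,600 × 41% = R$102,746
  → R$208,346
  Less foreign tax credit R$29,000 → R$179,346

Shadow minimum tax:
  Adjusted income: R$730,600 + R$167,800 + R$50,300 = R$948,700
  Less exemption R$27,000 → base R$921,700
  R$921,700 × 12% = R$110,604

R$179,346 > R$110,604, so the general income tax governs.

R$179,346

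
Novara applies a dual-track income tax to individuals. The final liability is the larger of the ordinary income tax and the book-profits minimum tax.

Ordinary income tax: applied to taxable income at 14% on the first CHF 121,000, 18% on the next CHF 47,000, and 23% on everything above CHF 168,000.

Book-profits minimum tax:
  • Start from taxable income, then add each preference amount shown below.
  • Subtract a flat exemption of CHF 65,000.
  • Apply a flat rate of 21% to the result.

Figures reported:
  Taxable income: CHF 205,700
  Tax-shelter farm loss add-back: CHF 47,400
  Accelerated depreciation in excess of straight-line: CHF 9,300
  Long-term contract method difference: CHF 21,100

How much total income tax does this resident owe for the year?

Ordinary income tax:
  CHF 121,000 × 14% = CHF 16,940
  CHF 47,000 × 18% = CHF 8,460
  CHF 37,700 × 23% = CHF 8,671
  → CHF 34,071

Book-profits minimum tax:
  Adjusted income: CHF 205,700 + CHF 47,400 + CHF 9,300 + CHF 21,100 = CHF 283,500
  Less exemption CHF 65,000 → base CHF 218,500
  CHF 218,500 × 21% = CHF 45,885

CHF 45,885 > CHF 34,071, so the book-profits minimum tax is the binding amount.

CHF 45,885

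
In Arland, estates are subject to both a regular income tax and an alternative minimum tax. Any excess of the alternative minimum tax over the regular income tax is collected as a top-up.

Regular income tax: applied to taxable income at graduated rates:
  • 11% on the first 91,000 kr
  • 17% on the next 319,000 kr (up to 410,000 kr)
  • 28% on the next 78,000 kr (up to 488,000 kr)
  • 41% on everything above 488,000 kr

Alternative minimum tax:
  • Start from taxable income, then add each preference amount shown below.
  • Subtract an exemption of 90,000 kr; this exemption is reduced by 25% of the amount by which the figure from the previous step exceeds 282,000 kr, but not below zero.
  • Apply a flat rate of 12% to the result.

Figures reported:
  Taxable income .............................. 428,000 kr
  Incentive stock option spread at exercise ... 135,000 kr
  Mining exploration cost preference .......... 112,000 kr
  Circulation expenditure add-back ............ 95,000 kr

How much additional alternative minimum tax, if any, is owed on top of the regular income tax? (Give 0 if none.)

23,120 kr

Regular income tax:
  91,000 kr × 11% = 10,010 kr
  319,000 kr × 17% = 54,230 kr
  18,000 kr × 28% = 5,040 kr
  → 69,280 kr

Alternative minimum tax:
  Adjusted income: 428,000 kr + 135,000 kr + 112,000 kr + 95,000 kr = 770,000 kr
  Exemption: 25% × (770,000 kr − 282,000 kr) = 122,000 kr ≥ 90,000 kr, so the exemption is fully phased out
  Base: 770,000 kr − 0 kr = 770,000 kr
  770,000 kr × 12% = 92,400 kr

Excess of alternative minimum tax over regular income tax: 92,400 kr − 69,280 kr = 23,120 kr.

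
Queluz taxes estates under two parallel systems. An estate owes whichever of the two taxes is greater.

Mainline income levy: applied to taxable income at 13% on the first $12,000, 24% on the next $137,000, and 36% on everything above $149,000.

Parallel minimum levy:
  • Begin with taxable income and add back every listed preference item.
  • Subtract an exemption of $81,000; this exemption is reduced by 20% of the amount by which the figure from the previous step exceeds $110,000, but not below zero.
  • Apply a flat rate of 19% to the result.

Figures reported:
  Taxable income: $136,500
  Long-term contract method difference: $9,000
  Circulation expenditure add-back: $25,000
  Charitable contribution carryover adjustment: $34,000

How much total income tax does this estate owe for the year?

Parallel minimum levy:
  Adjusted income: $136,500 + $9,000 + $25,000 + $34,000 = $204,500
  Exemption: $81,000 − 20% × ($204,500 − $110,000) = $81,000 − $18,900 = $62,100
  Base: $204,500 − $62,100 = $142,400
  $142,400 × 19% = $27,056

Mainline income levy:
  $12,000 × 13% = $1,560
  $124,500 × 24% = $29,880
  → $31,440

$31,440 > $27,056, so the mainline income levy governs.

$31,440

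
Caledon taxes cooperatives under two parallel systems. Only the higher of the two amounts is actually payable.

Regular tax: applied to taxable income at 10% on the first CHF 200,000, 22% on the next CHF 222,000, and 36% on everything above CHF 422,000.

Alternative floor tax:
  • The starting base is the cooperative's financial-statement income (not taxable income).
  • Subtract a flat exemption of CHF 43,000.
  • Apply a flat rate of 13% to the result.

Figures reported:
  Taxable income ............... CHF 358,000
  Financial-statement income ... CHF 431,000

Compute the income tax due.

CHF 54,760

Regular tax:
  CHF 200,000 × 10% = CHF 20,000
  CHF 158,000 × 22% = CHF 34,760
  → CHF 54,760

Alternative floor tax:
  Base (financial-statement income): CHF 431,000
  Less exemption CHF 43,000 → base CHF 388,000
  CHF 388,000 × 13% = CHF 50,440

CHF 54,760 > CHF 50,440, so the regular tax governs.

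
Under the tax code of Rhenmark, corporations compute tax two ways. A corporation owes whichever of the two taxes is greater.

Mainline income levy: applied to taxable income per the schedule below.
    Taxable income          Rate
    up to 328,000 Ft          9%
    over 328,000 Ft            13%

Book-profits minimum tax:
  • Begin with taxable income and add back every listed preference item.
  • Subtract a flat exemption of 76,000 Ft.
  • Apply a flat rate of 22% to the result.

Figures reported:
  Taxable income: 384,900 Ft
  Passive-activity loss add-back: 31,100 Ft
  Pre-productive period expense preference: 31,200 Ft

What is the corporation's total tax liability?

Book-profits minimum tax:
  Adjusted income: 384,900 Ft + 31,100 Ft + 31,200 Ft = 447,200 Ft
  Less exemption 76,000 Ft → base 371,200 Ft
  371,200 Ft × 22% = 81,664 Ft

Mainline income levy:
  328,000 Ft × 9% = 29,520 Ft
  56,900 Ft × 13% = 7,397 Ft
  → 36,917 Ft

81,664 Ft > 36,917 Ft, so the book-profits minimum tax is the binding amount.

81,664 Ft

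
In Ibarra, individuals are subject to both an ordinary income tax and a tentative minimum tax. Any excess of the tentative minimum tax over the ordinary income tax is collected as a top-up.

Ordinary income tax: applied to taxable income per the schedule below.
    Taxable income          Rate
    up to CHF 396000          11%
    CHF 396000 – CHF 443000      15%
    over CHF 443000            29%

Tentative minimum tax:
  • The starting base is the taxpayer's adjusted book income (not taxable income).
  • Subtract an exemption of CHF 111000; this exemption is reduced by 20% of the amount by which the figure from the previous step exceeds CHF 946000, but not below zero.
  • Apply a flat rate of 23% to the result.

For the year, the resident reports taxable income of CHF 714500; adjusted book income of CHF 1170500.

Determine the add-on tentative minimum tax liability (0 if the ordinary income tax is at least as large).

Tentative minimum tax:
  Base (adjusted book income): CHF 1170500
  Exemption: CHF 111000 − 20% × (CHF 1170500 − CHF 946000) = CHF 111000 − CHF 44900 = CHF 66100
  Base: CHF 1170500 − CHF 66100 = CHF 1104400
  CHF 1104400 × 23% = CHF 254012

Ordinary income tax:
  CHF 396000 × 11% = CHF 43560
  CHF 47000 × 15% = CHF 7050
  CHF 271500 × 29% = CHF 78735
  → CHF 129345

Excess of tentative minimum tax over ordinary income tax: CHF 254012 − CHF 129345 = CHF 124667.

CHF 124667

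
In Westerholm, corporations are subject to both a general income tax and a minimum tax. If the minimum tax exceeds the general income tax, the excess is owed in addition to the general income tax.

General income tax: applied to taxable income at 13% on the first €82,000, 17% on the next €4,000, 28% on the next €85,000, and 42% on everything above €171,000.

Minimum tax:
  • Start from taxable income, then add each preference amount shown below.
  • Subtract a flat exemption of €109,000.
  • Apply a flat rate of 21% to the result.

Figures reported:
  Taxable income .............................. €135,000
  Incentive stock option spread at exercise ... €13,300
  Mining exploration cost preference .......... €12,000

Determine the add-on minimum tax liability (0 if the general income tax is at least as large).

Minimum tax:
  Adjusted income: €135,000 + €13,300 + €12,000 = €160,300
  Less exemption €109,000 → base €51,300
  €51,300 × 21% = €10,773

General income tax:
  €82,000 × 13% = €10,660
  €4,000 × 17% = €680
  €49,000 × 28% = €13,720
  → €25,060

€10,773 ≤ €25,060, so no add-on is due.

€0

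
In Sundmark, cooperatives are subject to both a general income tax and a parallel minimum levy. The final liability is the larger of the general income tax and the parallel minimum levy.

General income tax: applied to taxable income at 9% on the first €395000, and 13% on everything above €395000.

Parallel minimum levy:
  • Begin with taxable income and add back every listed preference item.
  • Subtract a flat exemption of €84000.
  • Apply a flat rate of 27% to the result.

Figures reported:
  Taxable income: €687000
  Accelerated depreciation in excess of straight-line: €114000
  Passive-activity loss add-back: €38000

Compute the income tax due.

€203850

Parallel minimum levy:
  Adjusted income: €687000 + €114000 + €38000 = €839000
  Less exemption €84000 → base €755000
  €755000 × 27% = €203850

General income tax:
  €395000 × 9% = €35550
  €292000 × 13% = €37960
  → €73510

€203850 > €73510, so the parallel minimum levy is the binding amount.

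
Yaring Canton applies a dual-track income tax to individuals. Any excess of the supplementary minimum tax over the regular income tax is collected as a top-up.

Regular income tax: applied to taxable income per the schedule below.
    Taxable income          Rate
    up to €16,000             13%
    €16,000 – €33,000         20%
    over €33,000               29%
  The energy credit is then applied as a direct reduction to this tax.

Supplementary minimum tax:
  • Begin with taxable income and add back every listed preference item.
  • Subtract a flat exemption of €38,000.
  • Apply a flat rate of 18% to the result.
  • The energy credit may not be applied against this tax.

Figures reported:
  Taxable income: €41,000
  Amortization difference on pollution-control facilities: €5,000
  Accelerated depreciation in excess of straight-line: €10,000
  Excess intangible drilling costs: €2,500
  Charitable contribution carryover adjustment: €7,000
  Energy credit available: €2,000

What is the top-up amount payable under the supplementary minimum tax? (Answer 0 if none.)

€0

Regular income tax:
  €16,000 × 13% = €2,080
  €17,000 × 20% = €3,400
  €8,000 × 29% = €2,320
  → €7,800
  Less energy credit €2,000 → €5,800

Supplementary minimum tax:
  Adjusted income: €41,000 + €5,000 + €10,000 + €2,500 + €7,000 = €65,500
  Less exemption €38,000 → base €27,500
  €27,500 × 18% = €4,950

€4,950 ≤ €5,800, so no add-on is due.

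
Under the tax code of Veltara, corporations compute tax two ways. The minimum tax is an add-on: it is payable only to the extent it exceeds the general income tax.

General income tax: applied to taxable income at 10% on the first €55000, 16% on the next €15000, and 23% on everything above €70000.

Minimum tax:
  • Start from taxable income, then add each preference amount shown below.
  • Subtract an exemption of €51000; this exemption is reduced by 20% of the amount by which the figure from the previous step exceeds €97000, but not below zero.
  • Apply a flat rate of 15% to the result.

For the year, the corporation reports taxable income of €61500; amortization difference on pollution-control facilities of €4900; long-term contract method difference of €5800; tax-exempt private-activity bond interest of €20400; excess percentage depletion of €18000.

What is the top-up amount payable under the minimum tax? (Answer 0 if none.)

General income tax:
  €55000 × 10% = €5500
  €6500 × 16% = €1040
  → €6540

Minimum tax:
  Adjusted income: €61500 + €4900 + €5800 + €20400 + €18000 = €110600
  Exemption: €51000 − 20% × (€110600 − €97000) = €51000 − €2720 = €48280
  Base: €110600 − €48280 = €62320
  €62320 × 15% = €9348

Excess of minimum tax over general income tax: €9348 − €6540 = €2808.

€2808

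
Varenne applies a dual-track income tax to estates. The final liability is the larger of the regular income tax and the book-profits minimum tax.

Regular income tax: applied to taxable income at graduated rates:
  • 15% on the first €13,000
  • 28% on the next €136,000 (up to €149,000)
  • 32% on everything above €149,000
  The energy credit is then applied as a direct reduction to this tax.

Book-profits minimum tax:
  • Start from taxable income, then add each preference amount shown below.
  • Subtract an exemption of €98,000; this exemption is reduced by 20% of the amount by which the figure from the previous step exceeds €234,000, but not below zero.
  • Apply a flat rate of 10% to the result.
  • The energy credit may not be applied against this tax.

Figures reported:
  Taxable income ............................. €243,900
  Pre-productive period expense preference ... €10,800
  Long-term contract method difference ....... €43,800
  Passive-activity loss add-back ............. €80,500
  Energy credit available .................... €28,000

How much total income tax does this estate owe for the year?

Book-profits minimum tax:
  Adjusted income: €243,900 + €10,800 + €43,800 + €80,500 = €379,000
  Exemption: €98,000 − 20% × (€379,000 − €234,000) = €98,000 − €29,000 = €69,000
  Base: €379,000 − €69,000 = €310,000
  €310,000 × 10% = €31,000

Regular income tax:
  €13,000 × 15% = €1,950
  €136,000 × 28% = €38,080
  €94,900 × 32% = €30,368
  → €70,398
  Less energy credit €28,000 → €42,398

€42,398 > €31,000, so the regular income tax governs.

€42,398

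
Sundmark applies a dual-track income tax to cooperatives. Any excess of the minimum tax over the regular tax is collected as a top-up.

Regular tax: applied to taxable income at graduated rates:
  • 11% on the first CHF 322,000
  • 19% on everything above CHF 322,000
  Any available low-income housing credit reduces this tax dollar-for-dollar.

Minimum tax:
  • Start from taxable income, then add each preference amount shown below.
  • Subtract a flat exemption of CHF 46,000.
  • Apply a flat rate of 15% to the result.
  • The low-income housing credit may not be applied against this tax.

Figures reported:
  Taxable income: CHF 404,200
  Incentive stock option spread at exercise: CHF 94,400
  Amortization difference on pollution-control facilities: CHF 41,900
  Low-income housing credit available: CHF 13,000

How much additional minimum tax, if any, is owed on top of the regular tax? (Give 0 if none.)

CHF 36,137

Minimum tax:
  Adjusted income: CHF 404,200 + CHF 94,400 + CHF 41,900 = CHF 540,500
  Less exemption CHF 46,000 → base CHF 494,500
  CHF 494,500 × 15% = CHF 74,175

Regular tax:
  CHF 322,000 × 11% = CHF 35,420
  CHF 82,200 × 19% = CHF 15,618
  → CHF 51,038
  Less low-income housing credit CHF 13,000 → CHF 38,038

Excess of minimum tax over regular tax: CHF 74,175 − CHF 38,038 = CHF 36,137.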